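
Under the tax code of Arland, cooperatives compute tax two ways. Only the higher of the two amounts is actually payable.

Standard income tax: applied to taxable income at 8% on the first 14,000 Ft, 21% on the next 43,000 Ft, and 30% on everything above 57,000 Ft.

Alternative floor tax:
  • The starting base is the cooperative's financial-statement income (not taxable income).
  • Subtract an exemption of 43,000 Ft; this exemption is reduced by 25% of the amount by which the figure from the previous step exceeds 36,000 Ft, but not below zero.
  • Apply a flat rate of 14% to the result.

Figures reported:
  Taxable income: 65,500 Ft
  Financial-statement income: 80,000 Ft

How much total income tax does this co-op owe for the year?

Alternative floor tax:
  Base (financial-statement income): 80,000 Ft
  Exemption: 43,000 Ft − 25% × (80,000 Ft − 36,000 Ft) = 43,000 Ft − 11,000 Ft = 32,000 Ft
  Base: 80,000 Ft − 32,000 Ft = 48,000 Ft
  48,000 Ft × 14% = 6,720 Ft

Standard income tax:
  14,000 Ft × 8% = 1,120 Ft
  43,000 Ft × 21% = 9,030 Ft
  8,500 Ft × 30% = 2,550 Ft
  → 12,700 Ft

12,700 Ft > 6,720 Ft, so the standard income tax governs.

12,700 Ft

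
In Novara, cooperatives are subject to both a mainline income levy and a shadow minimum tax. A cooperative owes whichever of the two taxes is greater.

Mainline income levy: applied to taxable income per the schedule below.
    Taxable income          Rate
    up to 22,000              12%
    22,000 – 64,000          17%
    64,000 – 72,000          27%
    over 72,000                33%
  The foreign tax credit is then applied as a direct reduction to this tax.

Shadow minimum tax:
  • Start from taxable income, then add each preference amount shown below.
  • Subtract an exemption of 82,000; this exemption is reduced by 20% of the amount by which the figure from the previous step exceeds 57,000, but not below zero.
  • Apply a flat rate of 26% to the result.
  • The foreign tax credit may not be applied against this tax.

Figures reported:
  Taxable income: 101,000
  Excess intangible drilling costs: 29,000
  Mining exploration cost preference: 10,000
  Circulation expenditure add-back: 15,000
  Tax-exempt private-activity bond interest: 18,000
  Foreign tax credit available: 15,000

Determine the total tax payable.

Shadow minimum tax:
  Adjusted income: 101,000 + 29,000 + 10,000 + 15,000 + 18,000 = 173,000
  Exemption: 82,000 − 20% × (173,000 − 57,000) = 82,000 − 23,200 = 58,800
  Base: 173,000 − 58,800 = 114,200
  114,200 × 26% = 29,692

Mainline income levy:
  22,000 × 12% = 2,640
  42,000 × 17% = 7,140
  8,000 × 27% = 2,160
  29,000 × 33% = 9,570
  → 21,510
  Less foreign tax credit 15,000 → 6,510

29,692 > 6,510, so the shadow minimum tax is the binding amount.

29,692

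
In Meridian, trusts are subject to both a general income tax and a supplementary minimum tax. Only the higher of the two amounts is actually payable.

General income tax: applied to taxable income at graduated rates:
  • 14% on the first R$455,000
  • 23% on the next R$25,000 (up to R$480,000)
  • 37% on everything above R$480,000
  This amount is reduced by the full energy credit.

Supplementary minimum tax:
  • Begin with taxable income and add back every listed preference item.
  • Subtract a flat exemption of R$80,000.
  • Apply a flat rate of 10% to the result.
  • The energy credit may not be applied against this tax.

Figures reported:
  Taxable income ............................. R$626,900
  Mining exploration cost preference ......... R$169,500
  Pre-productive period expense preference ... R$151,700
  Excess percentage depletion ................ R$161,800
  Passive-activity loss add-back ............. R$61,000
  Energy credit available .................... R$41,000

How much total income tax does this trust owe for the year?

Supplementary minimum tax:
  Adjusted income: R$626,900 + R$169,500 + R$151,700 + R$161,800 + R$61,000 = R$1,170,900
  Less exemption R$80,000 → base R$1,090,900
  R$1,090,900 × 10% = R$109,090

General income tax:
  R$455,000 × 14% = R$63,700
  R$25,000 × 23% = R$5,750
  R$146,900 × 37% = R$54,353
  → R$123,803
  Less energy credit R$41,000 → R$82,803

R$109,090 > R$82,803, so the supplementary minimum tax is the binding amount.

R$109,090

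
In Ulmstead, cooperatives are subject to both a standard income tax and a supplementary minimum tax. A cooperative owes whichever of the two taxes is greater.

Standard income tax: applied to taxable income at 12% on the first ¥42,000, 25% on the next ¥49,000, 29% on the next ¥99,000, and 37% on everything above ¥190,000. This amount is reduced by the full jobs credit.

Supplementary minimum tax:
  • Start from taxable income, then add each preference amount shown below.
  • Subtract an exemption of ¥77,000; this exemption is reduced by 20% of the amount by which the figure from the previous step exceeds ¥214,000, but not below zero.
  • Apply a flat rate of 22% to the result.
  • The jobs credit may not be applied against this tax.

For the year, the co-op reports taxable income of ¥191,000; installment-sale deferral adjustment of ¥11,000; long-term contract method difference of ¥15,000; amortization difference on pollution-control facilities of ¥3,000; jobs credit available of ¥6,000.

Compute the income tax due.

Supplementary minimum tax:
  Adjusted income: ¥191,000 + ¥11,000 + ¥15,000 + ¥3,000 = ¥220,000
  Exemption: ¥77,000 − 20% × (¥220,000 − ¥214,000) = ¥77,000 − ¥1,200 = ¥75,800
  Base: ¥220,000 − ¥75,800 = ¥144,200
  ¥144,200 × 22% = ¥31,724

Standard income tax:
  ¥42,000 × 12% = ¥5,040
  ¥49,000 × 25% = ¥12,250
  ¥99,000 × 29% = ¥28,710
  ¥1,000 × 37% = ¥370
  → ¥46,370
  Less jobs credit ¥6,000 → ¥40,370

¥40,370 > ¥31,724, so the standard income tax governs.

¥40,370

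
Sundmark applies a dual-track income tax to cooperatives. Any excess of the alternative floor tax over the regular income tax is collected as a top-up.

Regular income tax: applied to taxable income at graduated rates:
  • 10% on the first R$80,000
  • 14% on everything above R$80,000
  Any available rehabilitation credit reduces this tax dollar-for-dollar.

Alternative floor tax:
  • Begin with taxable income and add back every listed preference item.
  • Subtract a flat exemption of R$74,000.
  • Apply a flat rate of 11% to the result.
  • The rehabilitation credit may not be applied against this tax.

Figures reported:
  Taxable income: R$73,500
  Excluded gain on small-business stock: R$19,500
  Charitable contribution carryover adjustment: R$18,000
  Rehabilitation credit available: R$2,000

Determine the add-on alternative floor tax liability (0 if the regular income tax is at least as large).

R$0

Alternative floor tax:
  Adjusted income: R$73,500 + R$19,500 + R$18,000 = R$111,000
  Less exemption R$74,000 → base R$37,000
  R$37,000 × 11% = R$4,070

Regular income tax:
  R$73,500 × 10% = R$7,350
  Less rehabilitation credit R$2,000 → R$5,350

R$4,070 ≤ R$5,350, so no add-on is due.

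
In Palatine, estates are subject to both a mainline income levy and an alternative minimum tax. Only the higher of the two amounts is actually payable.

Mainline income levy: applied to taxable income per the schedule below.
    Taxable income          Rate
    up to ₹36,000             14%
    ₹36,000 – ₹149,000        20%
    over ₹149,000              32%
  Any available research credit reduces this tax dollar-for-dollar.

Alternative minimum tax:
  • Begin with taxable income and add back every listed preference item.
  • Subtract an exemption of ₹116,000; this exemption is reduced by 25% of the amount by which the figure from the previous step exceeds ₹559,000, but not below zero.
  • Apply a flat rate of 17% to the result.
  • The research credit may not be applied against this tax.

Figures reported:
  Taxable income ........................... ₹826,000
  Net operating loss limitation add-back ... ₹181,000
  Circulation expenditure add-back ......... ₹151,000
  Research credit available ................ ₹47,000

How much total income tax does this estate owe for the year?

₹197,280

Mainline income levy:
  ₹36,000 × 14% = ₹5,040
  ₹113,000 × 20% = ₹22,600
  ₹677,000 × 32% = ₹216,640
  → ₹244,280
  Less research credit ₹47,000 → ₹197,280

Alternative minimum tax:
  Adjusted income: ₹826,000 + ₹181,000 + ₹151,000 = ₹1,158,000
  Exemption: 25% × (₹1,158,000 − ₹559,000) = ₹149,750 ≥ ₹116,000, so the exemption is fully phased out
  Base: ₹1,158,000 − ₹0 = ₹1,158,000
  ₹1,158,000 × 17% = ₹196,860

₹197,280 > ₹196,860, so the mainline income levy governs.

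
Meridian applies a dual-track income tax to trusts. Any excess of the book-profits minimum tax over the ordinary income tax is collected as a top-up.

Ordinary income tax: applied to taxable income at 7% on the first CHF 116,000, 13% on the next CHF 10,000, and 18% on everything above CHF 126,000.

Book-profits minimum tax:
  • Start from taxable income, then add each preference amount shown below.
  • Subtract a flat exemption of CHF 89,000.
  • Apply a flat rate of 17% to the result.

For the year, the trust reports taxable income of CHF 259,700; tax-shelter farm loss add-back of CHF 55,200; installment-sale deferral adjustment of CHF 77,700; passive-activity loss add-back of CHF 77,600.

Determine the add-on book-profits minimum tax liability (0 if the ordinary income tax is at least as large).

CHF 31,318

Book-profits minimum tax:
  Adjusted income: CHF 259,700 + CHF 55,200 + CHF 77,700 + CHF 77,600 = CHF 470,200
  Less exemption CHF 89,000 → base CHF 381,200
  CHF 381,200 × 17% = CHF 64,804

Ordinary income tax:
  CHF 116,000 × 7% = CHF 8,120
  CHF 10,000 × 13% = CHF 1,300
  CHF 133,700 × 18% = CHF 24,066
  → CHF 33,486

Excess of book-profits minimum tax over ordinary income tax: CHF 64,804 − CHF 33,486 = CHF 31,318.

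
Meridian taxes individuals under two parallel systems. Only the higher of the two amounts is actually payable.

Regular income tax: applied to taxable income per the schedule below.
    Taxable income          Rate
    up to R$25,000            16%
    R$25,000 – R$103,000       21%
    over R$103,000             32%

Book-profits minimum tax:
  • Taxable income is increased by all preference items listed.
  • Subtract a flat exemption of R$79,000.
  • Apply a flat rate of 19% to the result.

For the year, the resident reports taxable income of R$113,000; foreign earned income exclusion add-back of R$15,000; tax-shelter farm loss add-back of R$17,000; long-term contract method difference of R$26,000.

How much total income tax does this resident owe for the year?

R$23,580

Regular income tax:
  R$25,000 × 16% = R$4,000
  R$78,000 × 21% = R$16,380
  R$10,000 × 32% = R$3,200
  → R$23,580

Book-profits minimum tax:
  Adjusted income: R$113,000 + R$15,000 + R$17,000 + R$26,000 = R$171,000
  Less exemption R$79,000 → base R$92,000
  R$92,000 × 19% = R$17,480

R$23,580 > R$17,480, so the regular income tax governs.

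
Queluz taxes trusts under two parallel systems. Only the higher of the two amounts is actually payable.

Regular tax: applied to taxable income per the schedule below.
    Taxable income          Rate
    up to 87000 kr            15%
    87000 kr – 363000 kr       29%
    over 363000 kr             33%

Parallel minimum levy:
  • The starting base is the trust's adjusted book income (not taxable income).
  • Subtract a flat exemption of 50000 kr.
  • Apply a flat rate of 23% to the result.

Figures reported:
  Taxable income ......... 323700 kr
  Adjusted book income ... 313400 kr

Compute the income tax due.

Regular tax:
  87000 kr × 15% = 13050 kr
  236700 kr × 29% = 68643 kr
  → 81693 kr

Parallel minimum levy:
  Base (adjusted book income): 313400 kr
  Less exemption 50000 kr → base 263400 kr
  263400 kr × 23% = 60582 kr

81693 kr > 60582 kr, so the regular tax governs.

81693 kr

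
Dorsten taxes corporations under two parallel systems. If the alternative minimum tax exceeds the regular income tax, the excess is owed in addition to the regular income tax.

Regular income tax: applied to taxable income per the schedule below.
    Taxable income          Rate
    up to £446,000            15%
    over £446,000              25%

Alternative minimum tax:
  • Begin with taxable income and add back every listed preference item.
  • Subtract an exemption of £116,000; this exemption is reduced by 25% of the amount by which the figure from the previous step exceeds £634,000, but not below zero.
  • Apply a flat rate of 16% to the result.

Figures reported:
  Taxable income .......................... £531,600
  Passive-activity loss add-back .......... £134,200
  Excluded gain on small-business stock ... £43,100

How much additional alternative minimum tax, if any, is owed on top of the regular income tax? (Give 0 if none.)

£9,560

Regular income tax:
  £446,000 × 15% = £66,900
  £85,600 × 25% = £21,400
  → £88,300

Alternative minimum tax:
  Adjusted income: £531,600 + £134,200 + £43,100 = £708,900
  Exemption: £116,000 − 25% × (£708,900 − £634,000) = £116,000 − £18,725 = £97,275
  Base: £708,900 − £97,275 = £611,625
  £611,625 × 16% = £97,860

Excess of alternative minimum tax over regular income tax: £97,860 − £88,300 = £9,560.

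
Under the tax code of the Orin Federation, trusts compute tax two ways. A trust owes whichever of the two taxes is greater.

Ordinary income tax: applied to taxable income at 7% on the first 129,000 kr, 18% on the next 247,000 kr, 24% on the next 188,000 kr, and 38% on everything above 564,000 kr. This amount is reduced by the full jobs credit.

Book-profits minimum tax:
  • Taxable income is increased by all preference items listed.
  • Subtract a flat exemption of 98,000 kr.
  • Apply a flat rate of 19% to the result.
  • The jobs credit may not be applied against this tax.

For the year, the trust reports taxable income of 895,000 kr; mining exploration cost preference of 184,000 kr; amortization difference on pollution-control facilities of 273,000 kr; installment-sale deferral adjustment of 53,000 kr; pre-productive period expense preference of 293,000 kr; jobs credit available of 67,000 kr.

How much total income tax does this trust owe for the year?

304,000 kr

Ordinary income tax:
  129,000 kr × 7% = 9,030 kr
  247,000 kr × 18% = 44,460 kr
  188,000 kr × 24% = 45,120 kr
  331,000 kr × 38% = 125,780 kr
  → 224,390 kr
  Less jobs credit 67,000 kr → 157,390 kr

Book-profits minimum tax:
  Adjusted income: 895,000 kr + 184,000 kr + 273,000 kr + 53,000 kr + 293,000 kr = 1,698,000 kr
  Less exemption 98,000 kr → base 1,600,000 kr
  1,600,000 kr × 19% = 304,000 kr

304,000 kr > 157,390 kr, so the book-profits minimum tax is the binding amount.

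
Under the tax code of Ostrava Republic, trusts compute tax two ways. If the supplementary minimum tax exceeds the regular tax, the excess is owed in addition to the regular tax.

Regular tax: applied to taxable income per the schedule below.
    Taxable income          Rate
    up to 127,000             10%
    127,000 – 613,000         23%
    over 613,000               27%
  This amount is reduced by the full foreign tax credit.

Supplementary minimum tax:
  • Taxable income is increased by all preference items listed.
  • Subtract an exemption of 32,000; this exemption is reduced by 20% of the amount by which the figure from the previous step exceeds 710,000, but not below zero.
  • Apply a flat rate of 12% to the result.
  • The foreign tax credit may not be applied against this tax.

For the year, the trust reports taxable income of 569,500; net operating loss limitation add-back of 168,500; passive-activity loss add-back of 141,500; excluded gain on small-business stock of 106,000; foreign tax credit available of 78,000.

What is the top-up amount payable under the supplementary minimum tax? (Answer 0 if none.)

Regular tax:
  127,000 × 10% = 12,700
  442,500 × 23% = 101,775
  → 114,475
  Less foreign tax credit 78,000 → 36,475

Supplementary minimum tax:
  Adjusted income: 569,500 + 168,500 + 141,500 + 106,000 = 985,500
  Exemption: 20% × (985,500 − 710,000) = 55,100 ≥ 32,000, so the exemption is fully phased out
  Base: 985,500 − 0 = 985,500
  985,500 × 12% = 118,260

Excess of supplementary minimum tax over regular tax: 118,260 − 36,475 = 81,785.

81,785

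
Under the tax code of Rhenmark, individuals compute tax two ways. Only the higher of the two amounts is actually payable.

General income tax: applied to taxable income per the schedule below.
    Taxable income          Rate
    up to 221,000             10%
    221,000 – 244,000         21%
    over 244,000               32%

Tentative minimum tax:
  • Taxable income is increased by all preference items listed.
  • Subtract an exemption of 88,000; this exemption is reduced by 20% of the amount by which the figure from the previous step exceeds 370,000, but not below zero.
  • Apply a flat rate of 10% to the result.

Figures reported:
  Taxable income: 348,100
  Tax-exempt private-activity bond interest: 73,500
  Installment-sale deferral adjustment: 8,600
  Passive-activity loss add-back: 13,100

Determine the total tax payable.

60,242

General income tax:
  221,000 × 10% = 22,100
  23,000 × 21% = 4,830
  104,100 × 32% = 33,312
  → 60,242

Tentative minimum tax:
  Adjusted income: 348,100 + 73,500 + 8,600 + 13,100 = 443,300
  Exemption: 88,000 − 20% × (443,300 − 370,000) = 88,000 − 14,660 = 73,340
  Base: 443,300 − 73,340 = 369,960
  369,960 × 10% = 36,996

60,242 > 36,996, so the general income tax governs.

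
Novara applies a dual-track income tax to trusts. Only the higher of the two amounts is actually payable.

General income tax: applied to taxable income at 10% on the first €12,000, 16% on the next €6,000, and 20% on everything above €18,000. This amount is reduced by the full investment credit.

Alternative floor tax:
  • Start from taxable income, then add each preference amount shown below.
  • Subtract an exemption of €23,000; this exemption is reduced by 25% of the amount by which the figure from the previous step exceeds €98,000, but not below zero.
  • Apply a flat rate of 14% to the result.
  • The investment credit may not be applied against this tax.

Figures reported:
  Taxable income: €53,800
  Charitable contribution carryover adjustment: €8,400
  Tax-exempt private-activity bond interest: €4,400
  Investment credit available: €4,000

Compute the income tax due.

€6,104

General income tax:
  €12,000 × 10% = €1,200
  €6,000 × 16% = €960
  €35,800 × 20% = €7,160
  → €9,320
  Less investment credit €4,000 → €5,320

Alternative floor tax:
  Adjusted income: €53,800 + €8,400 + €4,400 = €66,600
  Exemption: €66,600 ≤ €98,000, so full €23,000 applies
  Base: €66,600 − €23,000 = €43,600
  €43,600 × 14% = €6,104

€6,104 > €5,320, so the alternative floor tax is the binding amount.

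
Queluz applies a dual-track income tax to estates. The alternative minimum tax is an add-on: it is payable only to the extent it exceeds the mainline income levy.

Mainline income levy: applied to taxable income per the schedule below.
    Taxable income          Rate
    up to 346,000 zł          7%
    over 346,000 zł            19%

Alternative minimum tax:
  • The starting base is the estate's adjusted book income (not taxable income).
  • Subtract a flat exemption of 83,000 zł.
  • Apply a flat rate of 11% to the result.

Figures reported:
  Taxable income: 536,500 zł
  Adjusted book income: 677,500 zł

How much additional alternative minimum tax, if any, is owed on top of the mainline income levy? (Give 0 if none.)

Mainline income levy:
  346,000 zł × 7% = 24,220 zł
  190,500 zł × 19% = 36,195 zł
  → 60,415 zł

Alternative minimum tax:
  Base (adjusted book income): 677,500 zł
  Less exemption 83,000 zł → base 594,500 zł
  594,500 zł × 11% = 65,395 zł

Excess of alternative minimum tax over mainline income levy: 65,395 zł − 60,415 zł = 4,980 zł.

4,980 zł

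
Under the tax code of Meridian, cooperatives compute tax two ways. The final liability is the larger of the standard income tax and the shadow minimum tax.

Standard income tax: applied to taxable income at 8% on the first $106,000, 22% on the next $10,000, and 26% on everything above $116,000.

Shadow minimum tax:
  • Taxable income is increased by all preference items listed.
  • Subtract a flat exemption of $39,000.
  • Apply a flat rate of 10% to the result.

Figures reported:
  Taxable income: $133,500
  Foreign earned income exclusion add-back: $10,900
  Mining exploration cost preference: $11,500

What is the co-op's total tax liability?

$15,230

Standard income tax:
  $106,000 × 8% = $8,480
  $10,000 × 22% = $2,200
  $17,500 × 26% = $4,550
  → $15,230

Shadow minimum tax:
  Adjusted income: $133,500 + $10,900 + $11,500 = $155,900
  Less exemption $39,000 → base $116,900
  $116,900 × 10% = $11,690

$15,230 > $11,690, so the standard income tax governs.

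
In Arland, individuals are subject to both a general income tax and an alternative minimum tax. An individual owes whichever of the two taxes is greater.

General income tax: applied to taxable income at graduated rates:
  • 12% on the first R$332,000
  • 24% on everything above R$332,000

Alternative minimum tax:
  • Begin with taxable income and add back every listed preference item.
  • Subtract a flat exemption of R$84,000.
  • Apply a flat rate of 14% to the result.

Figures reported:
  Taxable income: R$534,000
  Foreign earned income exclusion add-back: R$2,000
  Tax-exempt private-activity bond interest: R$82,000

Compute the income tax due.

General income tax:
  R$332,000 × 12% = R$39,840
  R$202,000 × 24% = R$48,480
  → R$88,320

Alternative minimum tax:
  Adjusted income: R$534,000 + R$2,000 + R$82,000 = R$618,000
  Less exemption R$84,000 → base R$534,000
  R$534,000 × 14% = R$74,760

R$88,320 > R$74,760, so the general income tax governs.

R$88,320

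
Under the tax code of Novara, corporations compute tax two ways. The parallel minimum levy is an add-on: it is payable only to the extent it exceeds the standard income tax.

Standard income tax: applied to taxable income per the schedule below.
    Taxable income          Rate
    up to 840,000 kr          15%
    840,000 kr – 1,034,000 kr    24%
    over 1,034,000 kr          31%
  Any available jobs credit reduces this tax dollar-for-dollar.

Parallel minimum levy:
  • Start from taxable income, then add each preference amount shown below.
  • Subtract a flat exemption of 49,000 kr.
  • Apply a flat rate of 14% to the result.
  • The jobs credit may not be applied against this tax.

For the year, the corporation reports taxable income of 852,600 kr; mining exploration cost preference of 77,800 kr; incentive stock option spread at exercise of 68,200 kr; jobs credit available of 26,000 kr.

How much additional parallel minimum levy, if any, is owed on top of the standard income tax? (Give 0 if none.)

Standard income tax:
  840,000 kr × 15% = 126,000 kr
  12,600 kr × 24% = 3,024 kr
  → 129,024 kr
  Less jobs credit 26,000 kr → 103,024 kr

Parallel minimum levy:
  Adjusted income: 852,600 kr + 77,800 kr + 68,200 kr = 998,600 kr
  Less exemption 49,000 kr → base 949,600 kr
  949,600 kr × 14% = 132,944 kr

Excess of parallel minimum levy over standard income tax: 132,944 kr − 103,024 kr = 29,920 kr.

29,920 kr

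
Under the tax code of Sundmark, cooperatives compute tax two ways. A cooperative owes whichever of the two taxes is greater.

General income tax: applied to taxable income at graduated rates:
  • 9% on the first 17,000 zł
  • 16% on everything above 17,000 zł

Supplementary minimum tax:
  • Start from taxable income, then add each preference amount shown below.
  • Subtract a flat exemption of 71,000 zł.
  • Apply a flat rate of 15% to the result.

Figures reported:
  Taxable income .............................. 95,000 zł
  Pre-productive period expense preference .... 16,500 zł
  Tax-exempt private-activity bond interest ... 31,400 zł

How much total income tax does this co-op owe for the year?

General income tax:
  17,000 zł × 9% = 1,530 zł
  78,000 zł × 16% = 12,480 zł
  → 14,010 zł

Supplementary minimum tax:
  Adjusted income: 95,000 zł + 16,500 zł + 31,400 zł = 142,900 zł
  Less exemption 71,000 zł → base 71,900 zł
  71,900 zł × 15% = 10,785 zł

14,010 zł > 10,785 zł, so the general income tax governs.

14,010 zł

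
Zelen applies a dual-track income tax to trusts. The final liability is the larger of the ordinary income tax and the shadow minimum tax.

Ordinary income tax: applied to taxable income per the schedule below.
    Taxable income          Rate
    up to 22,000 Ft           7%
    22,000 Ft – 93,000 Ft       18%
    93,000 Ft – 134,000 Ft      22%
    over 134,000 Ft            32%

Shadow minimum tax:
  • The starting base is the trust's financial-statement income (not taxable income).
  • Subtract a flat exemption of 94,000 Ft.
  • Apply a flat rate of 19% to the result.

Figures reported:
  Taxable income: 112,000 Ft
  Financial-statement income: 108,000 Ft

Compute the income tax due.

18,500 Ft

Shadow minimum tax:
  Base (financial-statement income): 108,000 Ft
  Less exemption 94,000 Ft → base 14,000 Ft
  14,000 Ft × 19% = 2,660 Ft

Ordinary income tax:
  22,000 Ft × 7% = 1,540 Ft
  71,000 Ft × 18% = 12,780 Ft
  19,000 Ft × 22% = 4,180 Ft
  → 18,500 Ft

18,500 Ft > 2,660 Ft, so the ordinary income tax governs.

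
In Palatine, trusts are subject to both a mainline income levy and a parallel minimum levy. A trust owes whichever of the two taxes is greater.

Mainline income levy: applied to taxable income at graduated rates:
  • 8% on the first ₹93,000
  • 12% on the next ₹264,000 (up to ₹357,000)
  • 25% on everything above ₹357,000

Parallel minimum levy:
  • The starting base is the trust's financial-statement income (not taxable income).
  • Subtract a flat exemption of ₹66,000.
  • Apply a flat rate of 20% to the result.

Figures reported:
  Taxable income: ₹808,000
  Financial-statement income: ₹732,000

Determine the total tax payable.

₹151,870

Mainline income levy:
  ₹93,000 × 8% = ₹7,440
  ₹264,000 × 12% = ₹31,680
  ₹451,000 × 25% = ₹112,750
  → ₹151,870

Parallel minimum levy:
  Base (financial-statement income): ₹732,000
  Less exemption ₹66,000 → base ₹666,000
  ₹666,000 × 20% = ₹133,200

₹151,870 > ₹133,200, so the mainline income levy governs.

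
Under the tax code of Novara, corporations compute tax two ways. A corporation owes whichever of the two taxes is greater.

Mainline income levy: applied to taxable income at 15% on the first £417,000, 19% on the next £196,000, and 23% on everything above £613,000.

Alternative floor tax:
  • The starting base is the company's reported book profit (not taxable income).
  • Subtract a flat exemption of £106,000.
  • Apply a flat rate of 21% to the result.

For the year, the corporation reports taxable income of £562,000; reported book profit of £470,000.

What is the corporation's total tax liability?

£90,100

Alternative floor tax:
  Base (reported book profit): £470,000
  Less exemption £106,000 → base £364,000
  £364,000 × 21% = £76,440

Mainline income levy:
  £417,000 × 15% = £62,550
  £145,000 × 19% = £27,550
  → £90,100

£90,100 > £76,440, so the mainline income levy governs.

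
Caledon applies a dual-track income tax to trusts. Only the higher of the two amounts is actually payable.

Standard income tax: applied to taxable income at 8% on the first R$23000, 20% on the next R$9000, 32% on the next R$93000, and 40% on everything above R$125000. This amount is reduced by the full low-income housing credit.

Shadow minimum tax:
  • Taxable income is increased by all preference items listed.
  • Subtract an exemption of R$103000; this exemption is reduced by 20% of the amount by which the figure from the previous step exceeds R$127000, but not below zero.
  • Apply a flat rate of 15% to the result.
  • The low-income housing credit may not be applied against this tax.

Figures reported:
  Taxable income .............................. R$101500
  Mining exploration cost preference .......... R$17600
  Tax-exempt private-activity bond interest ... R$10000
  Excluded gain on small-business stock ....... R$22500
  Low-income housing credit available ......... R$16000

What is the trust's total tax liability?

R$9880

Shadow minimum tax:
  Adjusted income: R$101500 + R$17600 + R$10000 + R$22500 = R$151600
  Exemption: R$103000 − 20% × (R$151600 − R$127000) = R$103000 − R$4920 = R$98080
  Base: R$151600 − R$98080 = R$53520
  R$53520 × 15% = R$8028

Standard income tax:
  R$23000 × 8% = R$1840
  R$9000 × 20% = R$1800
  R$69500 × 32% = R$22240
  → R$25880
  Less low-income housing credit R$16000 → R$9880

R$9880 > R$8028, so the standard income tax governs.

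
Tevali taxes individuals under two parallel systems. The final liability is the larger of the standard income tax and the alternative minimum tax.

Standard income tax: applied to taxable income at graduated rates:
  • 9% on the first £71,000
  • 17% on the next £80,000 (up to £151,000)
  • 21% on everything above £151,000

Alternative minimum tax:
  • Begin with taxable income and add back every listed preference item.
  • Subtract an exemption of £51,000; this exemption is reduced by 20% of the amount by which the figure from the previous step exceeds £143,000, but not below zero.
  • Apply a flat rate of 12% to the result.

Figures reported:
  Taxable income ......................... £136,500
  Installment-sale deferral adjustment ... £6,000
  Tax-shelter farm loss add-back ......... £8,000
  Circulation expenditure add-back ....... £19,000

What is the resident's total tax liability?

Standard income tax:
  £71,000 × 9% = £6,390
  £65,500 × 17% = £11,135
  → £17,525

Alternative minimum tax:
  Adjusted income: £136,500 + £6,000 + £8,000 + £19,000 = £169,500
  Exemption: £51,000 − 20% × (£169,500 − £143,000) = £51,000 − £5,300 = £45,700
  Base: £169,500 − £45,700 = £123,800
  £123,800 × 12% = £14,856

£17,525 > £14,856, so the standard income tax governs.

£17,525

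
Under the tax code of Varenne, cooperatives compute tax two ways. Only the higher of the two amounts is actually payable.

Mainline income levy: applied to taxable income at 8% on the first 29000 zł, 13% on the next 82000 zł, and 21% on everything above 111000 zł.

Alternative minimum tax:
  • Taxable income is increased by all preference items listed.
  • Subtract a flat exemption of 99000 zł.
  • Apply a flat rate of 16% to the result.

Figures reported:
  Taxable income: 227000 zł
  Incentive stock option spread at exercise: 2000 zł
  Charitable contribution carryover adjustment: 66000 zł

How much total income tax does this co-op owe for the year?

Mainline income levy:
  29000 zł × 8% = 2320 zł
  82000 zł × 13% = 10660 zł
  116000 zł × 21% = 24360 zł
  → 37340 zł

Alternative minimum tax:
  Adjusted income: 227000 zł + 2000 zł + 66000 zł = 295000 zł
  Less exemption 99000 zł → base 196000 zł
  196000 zł × 16% = 31360 zł

37340 zł > 31360 zł, so the mainline income levy governs.

37340 zł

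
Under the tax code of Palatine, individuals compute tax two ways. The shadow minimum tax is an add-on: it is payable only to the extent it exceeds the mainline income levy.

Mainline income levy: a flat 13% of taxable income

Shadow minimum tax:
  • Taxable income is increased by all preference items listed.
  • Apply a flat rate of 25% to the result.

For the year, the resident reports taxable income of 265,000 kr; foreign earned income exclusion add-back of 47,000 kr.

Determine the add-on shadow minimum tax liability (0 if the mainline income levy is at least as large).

43,550 kr

Shadow minimum tax:
  Adjusted income: 265,000 kr + 47,000 kr = 312,000 kr
  312,000 kr × 25% = 78,000 kr

Mainline income levy:
  265,000 kr × 13% = 34,450 kr

Excess of shadow minimum tax over mainline income levy: 78,000 kr − 34,450 kr = 43,550 kr.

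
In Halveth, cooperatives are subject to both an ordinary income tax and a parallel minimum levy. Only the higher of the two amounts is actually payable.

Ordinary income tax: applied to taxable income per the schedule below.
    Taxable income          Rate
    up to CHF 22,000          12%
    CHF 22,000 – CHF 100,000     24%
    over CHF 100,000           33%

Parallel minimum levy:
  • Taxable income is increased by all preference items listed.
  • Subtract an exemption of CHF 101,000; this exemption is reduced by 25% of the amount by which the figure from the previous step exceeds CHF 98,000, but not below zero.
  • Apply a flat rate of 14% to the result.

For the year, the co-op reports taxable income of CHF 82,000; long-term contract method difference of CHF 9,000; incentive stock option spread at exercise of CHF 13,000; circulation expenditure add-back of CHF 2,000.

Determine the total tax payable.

CHF 17,040

Ordinary income tax:
  CHF 22,000 × 12% = CHF 2,640
  CHF 60,000 × 24% = CHF 14,400
  → CHF 17,040

Parallel minimum levy:
  Adjusted income: CHF 82,000 + CHF 9,000 + CHF 13,000 + CHF 2,000 = CHF 106,000
  Exemption: CHF 101,000 − 25% × (CHF 106,000 − CHF 98,000) = CHF 101,000 − CHF 2,000 = CHF 99,000
  Base: CHF 106,000 − CHF 99,000 = CHF 7,000
  CHF 7,000 × 14% = CHF 980

CHF 17,040 > CHF 980, so the ordinary income tax governs.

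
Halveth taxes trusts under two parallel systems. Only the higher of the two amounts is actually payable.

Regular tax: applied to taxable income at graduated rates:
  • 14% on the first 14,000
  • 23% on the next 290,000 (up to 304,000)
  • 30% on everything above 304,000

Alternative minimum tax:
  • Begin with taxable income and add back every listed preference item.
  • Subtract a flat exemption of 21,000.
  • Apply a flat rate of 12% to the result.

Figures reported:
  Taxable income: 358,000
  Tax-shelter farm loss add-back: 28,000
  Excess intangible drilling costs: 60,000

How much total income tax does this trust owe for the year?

84,860

Alternative minimum tax:
  Adjusted income: 358,000 + 28,000 + 60,000 = 446,000
  Less exemption 21,000 → base 425,000
  425,000 × 12% = 51,000

Regular tax:
  14,000 × 14% = 1,960
  290,000 × 23% = 66,700
  54,000 × 30% = 16,200
  → 84,860

84,860 > 51,000, so the regular tax governs.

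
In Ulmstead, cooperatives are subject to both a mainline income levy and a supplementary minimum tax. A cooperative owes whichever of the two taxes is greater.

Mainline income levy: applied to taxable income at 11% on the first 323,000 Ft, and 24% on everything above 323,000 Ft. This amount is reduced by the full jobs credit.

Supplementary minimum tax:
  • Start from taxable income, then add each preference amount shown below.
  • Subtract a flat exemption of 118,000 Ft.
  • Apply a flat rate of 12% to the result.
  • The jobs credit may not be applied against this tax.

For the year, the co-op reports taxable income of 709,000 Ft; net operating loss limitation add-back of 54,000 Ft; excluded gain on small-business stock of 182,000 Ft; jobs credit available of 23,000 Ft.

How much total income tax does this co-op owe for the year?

Mainline income levy:
  323,000 Ft × 11% = 35,530 Ft
  386,000 Ft × 24% = 92,640 Ft
  → 128,170 Ft
  Less jobs credit 23,000 Ft → 105,170 Ft

Supplementary minimum tax:
  Adjusted income: 709,000 Ft + 54,000 Ft + 182,000 Ft = 945,000 Ft
  Less exemption 118,000 Ft → base 827,000 Ft
  827,000 Ft × 12% = 99,240 Ft

105,170 Ft > 99,240 Ft, so the mainline income levy governs.

105,170 Ft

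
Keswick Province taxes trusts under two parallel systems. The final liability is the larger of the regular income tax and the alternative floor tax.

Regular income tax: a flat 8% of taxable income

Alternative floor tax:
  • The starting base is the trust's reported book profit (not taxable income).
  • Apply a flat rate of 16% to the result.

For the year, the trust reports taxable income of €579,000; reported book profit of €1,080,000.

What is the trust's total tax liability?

€172,800

Regular income tax:
  €579,000 × 8% = €46,320

Alternative floor tax:
  Base (reported book profit): €1,080,000
  €1,080,000 × 16% = €172,800

€172,800 > €46,320, so the alternative floor tax is the binding amount.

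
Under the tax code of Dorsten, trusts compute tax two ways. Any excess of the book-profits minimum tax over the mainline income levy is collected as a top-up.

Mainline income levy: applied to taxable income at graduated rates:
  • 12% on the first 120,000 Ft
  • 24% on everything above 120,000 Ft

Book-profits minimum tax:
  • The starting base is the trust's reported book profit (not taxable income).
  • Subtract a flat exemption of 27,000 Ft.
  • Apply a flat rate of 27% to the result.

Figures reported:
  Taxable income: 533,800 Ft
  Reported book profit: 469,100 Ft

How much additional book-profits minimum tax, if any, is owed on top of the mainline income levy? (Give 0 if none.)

Mainline income levy:
  120,000 Ft × 12% = 14,400 Ft
  413,800 Ft × 24% = 99,312 Ft
  → 113,712 Ft

Book-profits minimum tax:
  Base (reported book profit): 469,100 Ft
  Less exemption 27,000 Ft → base 442,100 Ft
  442,100 Ft × 27% = 119,367 Ft

Excess of book-profits minimum tax over mainline income levy: 119,367 Ft − 113,712 Ft = 5,655 Ft.

5,655 Ft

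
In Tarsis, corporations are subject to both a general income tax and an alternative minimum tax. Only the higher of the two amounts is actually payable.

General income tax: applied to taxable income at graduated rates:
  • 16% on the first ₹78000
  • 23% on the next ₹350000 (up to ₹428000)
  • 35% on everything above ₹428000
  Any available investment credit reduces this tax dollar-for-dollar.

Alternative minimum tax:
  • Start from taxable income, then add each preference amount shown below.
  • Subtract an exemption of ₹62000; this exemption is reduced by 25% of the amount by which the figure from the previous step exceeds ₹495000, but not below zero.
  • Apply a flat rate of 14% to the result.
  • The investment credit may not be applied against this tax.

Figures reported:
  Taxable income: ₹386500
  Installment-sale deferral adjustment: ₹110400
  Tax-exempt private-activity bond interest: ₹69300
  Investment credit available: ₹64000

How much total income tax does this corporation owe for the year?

₹73080

General income tax:
  ₹78000 × 16% = ₹12480
  ₹308500 × 23% = ₹70955
  → ₹83435
  Less investment credit ₹64000 → ₹19435

Alternative minimum tax:
  Adjusted income: ₹386500 + ₹110400 + ₹69300 = ₹566200
  Exemption: ₹62000 − 25% × (₹566200 − ₹495000) = ₹62000 − ₹17800 = ₹44200
  Base: ₹566200 − ₹44200 = ₹522000
  ₹522000 × 14% = ₹73080

₹73080 > ₹19435, so the alternative minimum tax is the binding amount.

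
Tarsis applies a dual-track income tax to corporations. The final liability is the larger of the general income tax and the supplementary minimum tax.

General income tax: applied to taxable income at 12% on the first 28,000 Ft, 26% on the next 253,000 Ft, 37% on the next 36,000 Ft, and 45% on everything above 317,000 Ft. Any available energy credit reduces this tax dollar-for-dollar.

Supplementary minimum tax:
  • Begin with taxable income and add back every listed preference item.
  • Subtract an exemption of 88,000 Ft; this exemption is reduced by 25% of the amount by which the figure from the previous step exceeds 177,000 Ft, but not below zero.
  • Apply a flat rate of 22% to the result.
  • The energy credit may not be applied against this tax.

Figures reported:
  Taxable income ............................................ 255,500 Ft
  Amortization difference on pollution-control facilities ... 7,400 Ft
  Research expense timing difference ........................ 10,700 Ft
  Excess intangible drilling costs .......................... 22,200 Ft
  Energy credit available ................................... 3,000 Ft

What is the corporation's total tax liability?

Supplementary minimum tax:
  Adjusted income: 255,500 Ft + 7,400 Ft + 10,700 Ft + 22,200 Ft = 295,800 Ft
  Exemption: 88,000 Ft − 25% × (295,800 Ft − 177,000 Ft) = 88,000 Ft − 29,700 Ft = 58,300 Ft
  Base: 295,800 Ft − 58,300 Ft = 237,500 Ft
  237,500 Ft × 22% = 52,250 Ft

General income tax:
  28,000 Ft × 12% = 3,360 Ft
  227,500 Ft × 26% = 59,150 Ft
  → 62,510 Ft
  Less energy credit 3,000 Ft → 59,510 Ft

59,510 Ft > 52,250 Ft, so the general income tax governs.

59,510 Ft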